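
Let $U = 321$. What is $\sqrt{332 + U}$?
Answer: $\sqrt{653} \approx 25.554$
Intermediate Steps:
$\sqrt{332 + U} = \sqrt{332 + 321} = \sqrt{653}$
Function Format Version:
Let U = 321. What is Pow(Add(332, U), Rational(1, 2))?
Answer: Pow(653, Rational(1, 2)) ≈ 25.554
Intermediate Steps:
Pow(Add(332, U), Rational(1, 2)) = Pow(Add(332, 321), Rational(1, 2)) = Pow(653, Rational(1, 2))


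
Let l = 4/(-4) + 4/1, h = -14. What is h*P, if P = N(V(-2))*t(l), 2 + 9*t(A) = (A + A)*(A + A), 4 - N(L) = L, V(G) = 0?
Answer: -1904/9 ≈ -211.56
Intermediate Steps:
N(L) = 4 - L
l = 3 (l = 4*(-¼) + 4*1 = -1 + 4 = 3)
t(A) = -2/9 + 4*A²/9 (t(A) = -2/9 + ((A + A)*(A + A))/9 = -2/9 + ((2*A)*(2*A))/9 = -2/9 + (4*A²)/9 = -2/9 + 4*A²/9)
P = 136/9 (P = (4 - 1*0)*(-2/9 + (4/9)*3²) = (4 + 0)*(-2/9 + (4/9)*9) = 4*(-2/9 + 4) = 4*(34/9) = 136/9 ≈ 15.111)
h*P = -14*136/9 = -1904/9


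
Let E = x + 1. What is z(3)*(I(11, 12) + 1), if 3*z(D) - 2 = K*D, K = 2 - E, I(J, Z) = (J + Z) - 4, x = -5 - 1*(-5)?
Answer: 100/3 ≈ 33.333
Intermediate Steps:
x = 0 (x = -5 + 5 = 0)
I(J, Z) = -4 + J + Z
E = 1 (E = 0 + 1 = 1)
K = 1 (K = 2 - 1*1 = 2 - 1 = 1)
z(D) = ⅔ + D/3 (z(D) = ⅔ + (1*D)/3 = ⅔ + D/3)
z(3)*(I(11, 12) + 1) = (⅔ + (⅓)*3)*((-4 + 11 + 12) + 1) = (⅔ + 1)*(19 + 1) = (5/3)*20 = 100/3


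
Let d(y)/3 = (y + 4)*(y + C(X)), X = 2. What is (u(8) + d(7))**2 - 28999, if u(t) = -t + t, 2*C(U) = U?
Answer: 40697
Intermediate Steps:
C(U) = U/2
u(t) = 0
d(y) = 3*(1 + y)*(4 + y) (d(y) = 3*((y + 4)*(y + (1/2)*2)) = 3*((4 + y)*(y + 1)) = 3*((4 + y)*(1 + y)) = 3*((1 + y)*(4 + y)) = 3*(1 + y)*(4 + y))
(u(8) + d(7))**2 - 28999 = (0 + (12 + 3*7**2 + 15*7))**2 - 28999 = (0 + (12 + 3*49 + 105))**2 - 28999 = (0 + (12 + 147 + 105))**2 - 28999 = (0 + 264)**2 - 28999 = 264**2 - 28999 = 69696 - 28999 = 40697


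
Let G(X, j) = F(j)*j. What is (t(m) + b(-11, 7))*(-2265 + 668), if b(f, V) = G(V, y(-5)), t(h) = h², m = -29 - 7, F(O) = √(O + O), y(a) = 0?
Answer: -2069712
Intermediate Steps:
F(O) = √2*√O (F(O) = √(2*O) = √2*√O)
m = -36
G(X, j) = √2*j^(3/2) (G(X, j) = (√2*√j)*j = √2*j^(3/2))
b(f, V) = 0 (b(f, V) = √2*0^(3/2) = √2*0 = 0)
(t(m) + b(-11, 7))*(-2265 + 668) = ((-36)² + 0)*(-2265 + 668) = (1296 + 0)*(-1597) = 1296*(-1597) = -2069712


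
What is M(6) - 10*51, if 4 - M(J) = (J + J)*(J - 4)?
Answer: -530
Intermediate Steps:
M(J) = 4 - 2*J*(-4 + J) (M(J) = 4 - (J + J)*(J - 4) = 4 - 2*J*(-4 + J))
M(6) - 10*51 = (4 - 2*6² + 8*6) - 10*51 = (4 - 2*36 + 48) - 510 = (4 - 72 + 48) - 510 = -20 - 510 = -530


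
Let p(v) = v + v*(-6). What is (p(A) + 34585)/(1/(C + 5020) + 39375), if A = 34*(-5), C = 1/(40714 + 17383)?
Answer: 10334509354335/11483598359972 ≈ 0.89994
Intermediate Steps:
C = 1/58097 ≈ 1.7213e-5
A = -170
p(v) = -5*v (p(v) = v - 6*v = -5*v)
(p(A) + 34585)/(1/(C + 5020) + 39375) = (-5*(-170) + 34585)/(1/(1/58097 + 5020) + 39375) = (850 + 34585)/(1/(291646941/58097) + 39375) = 35435/(58097/291646941 + 39375) = 35435/(11483598359972/291646941) = 35435*(291646941/11483598359972) = 10334509354335/11483598359972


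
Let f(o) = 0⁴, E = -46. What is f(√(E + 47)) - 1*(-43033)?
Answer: 43033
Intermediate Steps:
f(o) = 0
f(√(E + 47)) - 1*(-43033) = 0 - 1*(-43033) = 0 + 43033 = 43033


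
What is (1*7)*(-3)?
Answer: -21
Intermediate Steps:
(1*7)*(-3) = 7*(-3) = -21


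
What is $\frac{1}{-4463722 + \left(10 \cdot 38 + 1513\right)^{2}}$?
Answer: $- \frac{1}{880273} \approx -1.136 \cdot 10^{-6}$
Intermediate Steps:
$\frac{1}{-4463722 + \left(10 \cdot 38 + 1513\right)^{2}} = \frac{1}{-4463722 + \left(380 + 1513\right)^{2}} = \frac{1}{-4463722 + 1893^{2}} = \frac{1}{-4463722 + 3583449} = \frac{1}{-880273} = - \frac{1}{880273}$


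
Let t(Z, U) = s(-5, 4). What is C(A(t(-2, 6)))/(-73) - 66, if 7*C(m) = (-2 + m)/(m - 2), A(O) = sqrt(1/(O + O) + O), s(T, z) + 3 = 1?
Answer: -33727/511 ≈ -66.002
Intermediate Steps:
s(T, z) = -2 (s(T, z) = -3 + 1 = -2)
t(Z, U) = -2
A(O) = sqrt(O + 1/(2*O)) (A(O) = sqrt(1/(2*O) + O) = sqrt(O + 1/(2*O)))
C(m) = 1/7 (C(m) = ((-2 + m)/(m - 2))/7 = ((-2 + m)/(-2 + m))/7 = (1/7)*1 = 1/7)
C(A(t(-2, 6)))/(-73) - 66 = (1/7)/(-73) - 66 = -1/73*1/7 - 66 = -1/511 - 66 = -33727/511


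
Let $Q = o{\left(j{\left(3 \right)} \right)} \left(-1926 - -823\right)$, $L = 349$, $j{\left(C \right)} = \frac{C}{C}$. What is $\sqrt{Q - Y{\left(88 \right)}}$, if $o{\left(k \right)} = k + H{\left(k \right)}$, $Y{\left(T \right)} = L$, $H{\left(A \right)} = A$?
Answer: $i \sqrt{2555} \approx 50.547 i$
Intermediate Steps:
$j{\left(C \right)} = 1$
$Y{\left(T \right)} = 349$
$o{\left(k \right)} = 2 k$ ($o{\left(k \right)} = k + k = 2 k$)
$Q = -2206$ ($Q = 2 \cdot 1 \left(-1926 - -823\right) = 2 \left(-1926 + 823\right) = 2 \left(-1103\right) = -2206$)
$\sqrt{Q - Y{\left(88 \right)}} = \sqrt{-2206 - 349} = \sqrt{-2555} = i \sqrt{2555}$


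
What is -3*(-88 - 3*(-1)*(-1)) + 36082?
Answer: 36355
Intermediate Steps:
-3*(-88 - 3*(-1)*(-1)) + 36082 = -3*(-88 + 3*(-1)) + 36082 = -3*(-88 - 3) + 36082 = -3*(-91) + 36082 = 273 + 36082 = 36355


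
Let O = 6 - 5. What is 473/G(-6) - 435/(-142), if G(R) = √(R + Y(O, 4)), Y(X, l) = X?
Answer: 435/142 - 473*I*√5/5 ≈ 3.0634 - 211.53*I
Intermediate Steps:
O = 1
G(R) = √(1 + R) (G(R) = √(R + 1) = √(1 + R))
473/G(-6) - 435/(-142) = 473/(√(1 - 6)) - 435/(-142) = 473/(√(-5)) - 435*(-1/142) = 473/((I*√5)) + 435/142 = 473*(-I*√5/5) + 435/142 = -473*I*√5/5 + 435/142 = 435/142 - 473*I*√5/5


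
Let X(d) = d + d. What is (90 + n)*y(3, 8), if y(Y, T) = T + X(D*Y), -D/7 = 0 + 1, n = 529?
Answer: -21046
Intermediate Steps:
D = -7 (D = -7*(0 + 1) = -7*1 = -7)
X(d) = 2*d
y(Y, T) = T - 14*Y (y(Y, T) = T + 2*(-7*Y) = T - 14*Y)
(90 + n)*y(3, 8) = (90 + 529)*(8 - 14*3) = 619*(8 - 42) = 619*(-34) = -21046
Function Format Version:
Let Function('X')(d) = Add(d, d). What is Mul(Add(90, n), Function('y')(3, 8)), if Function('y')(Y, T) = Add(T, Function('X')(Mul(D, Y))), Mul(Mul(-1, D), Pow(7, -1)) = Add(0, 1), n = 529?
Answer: -21046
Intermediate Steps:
D = -7 (D = Mul(-7, Add(0, 1)) = Mul(-7, 1) = -7)
Function('X')(d) = Mul(2, d)
Function('y')(Y, T) = Add(T, Mul(-14, Y)) (Function('y')(Y, T) = Add(T, Mul(2, Mul(-7, Y))) = Add(T, Mul(-14, Y)))
Mul(Add(90, n), Function('y')(3, 8)) = Mul(Add(90, 529), Add(8, Mul(-14, 3))) = Mul(619, Add(8, -42)) = Mul(619, -34) = -21046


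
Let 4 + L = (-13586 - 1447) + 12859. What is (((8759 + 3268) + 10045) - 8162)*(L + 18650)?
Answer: 229125520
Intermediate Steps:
L = -2178 (L = -4 + ((-13586 - 1447) + 12859) = -4 + (-15033 + 12859) = -4 - 2174 = -2178)
(((8759 + 3268) + 10045) - 8162)*(L + 18650) = (((8759 + 3268) + 10045) - 8162)*(-2178 + 18650) = ((12027 + 10045) - 8162)*16472 = (22072 - 8162)*16472 = 13910*16472 = 229125520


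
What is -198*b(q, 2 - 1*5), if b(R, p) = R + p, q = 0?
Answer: 594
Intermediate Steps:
-198*b(q, 2 - 1*5) = -198*(0 + (2 - 1*5)) = -198*(0 + (2 - 5)) = -198*(0 - 3) = -198*(-3) = -1*(-594) = 594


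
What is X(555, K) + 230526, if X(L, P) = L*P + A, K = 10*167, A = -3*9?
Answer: 1157349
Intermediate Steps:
A = -27
K = 1670
X(L, P) = -27 + L*P (X(L, P) = L*P - 27 = -27 + L*P)
X(555, K) + 230526 = (-27 + 555*1670) + 230526 = (-27 + 926850) + 230526 = 926823 + 230526 = 1157349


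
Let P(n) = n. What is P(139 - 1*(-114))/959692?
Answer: 253/959692 ≈ 0.00026363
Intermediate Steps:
P(139 - 1*(-114))/959692 = (139 - 1*(-114))/959692 = (139 + 114)*(1/959692) = 253*(1/959692) = 253/959692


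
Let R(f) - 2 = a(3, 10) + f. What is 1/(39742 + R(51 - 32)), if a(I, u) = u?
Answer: 1/39773 ≈ 2.5143e-5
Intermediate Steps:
R(f) = 12 + f (R(f) = 2 + (10 + f) = 12 + f)
1/(39742 + R(51 - 32)) = 1/(39742 + (12 + (51 - 32))) = 1/(39742 + (12 + 19)) = 1/(39742 + 31) = 1/39773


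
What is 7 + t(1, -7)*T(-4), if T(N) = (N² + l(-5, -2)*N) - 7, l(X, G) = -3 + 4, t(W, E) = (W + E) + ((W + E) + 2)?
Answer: -43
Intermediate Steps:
t(W, E) = 2 + 2*E + 2*W (t(W, E) = (E + W) + ((E + W) + 2) = (E + W) + (2 + E + W) = 2 + 2*E + 2*W)
l(X, G) = 1
T(N) = -7 + N + N² (T(N) = (N² + 1*N) - 7 = (N² + N) - 7 = (N + N²) - 7 = -7 + N + N²)
7 + t(1, -7)*T(-4) = 7 + (2 + 2*(-7) + 2*1)*(-7 - 4 + (-4)²) = 7 + (2 - 14 + 2)*(-7 - 4 + 16) = 7 - 10*5 = 7 - 50 = -43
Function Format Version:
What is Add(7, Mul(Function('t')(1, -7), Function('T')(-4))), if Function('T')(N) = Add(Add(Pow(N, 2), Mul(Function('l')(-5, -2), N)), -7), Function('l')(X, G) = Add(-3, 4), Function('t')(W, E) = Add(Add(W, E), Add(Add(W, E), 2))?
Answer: -43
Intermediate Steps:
Function('t')(W, E) = Add(2, Mul(2, E), Mul(2, W)) (Function('t')(W, E) = Add(Add(E, W), Add(Add(E, W), 2)) = Add(Add(E, W), Add(2, E, W)) = Add(2, Mul(2, E), Mul(2, W)))
Function('l')(X, G) = 1
Function('T')(N) = Add(-7, N, Pow(N, 2)) (Function('T')(N) = Add(Add(Pow(N, 2), Mul(1, N)), -7) = Add(Add(Pow(N, 2), N), -7) = Add(Add(N, Pow(N, 2)), -7) = Add(-7, N, Pow(N, 2)))
Add(7, Mul(Function('t')(1, -7), Function('T')(-4))) = Add(7, Mul(Add(2, Mul(2, -7), Mul(2, 1)), Add(-7, -4, Pow(-4, 2)))) = Add(7, Mul(Add(2, -14, 2), Add(-7, -4, 16))) = Add(7, Mul(-10, 5)) = Add(7, -50) = -43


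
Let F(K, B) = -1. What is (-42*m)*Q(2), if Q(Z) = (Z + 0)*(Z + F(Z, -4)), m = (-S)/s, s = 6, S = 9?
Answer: 126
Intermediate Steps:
m = -3/2 (m = -1*9/6 = -9*⅙ = -3/2 ≈ -1.5000)
Q(Z) = Z*(-1 + Z) (Q(Z) = (Z + 0)*(Z - 1) = Z*(-1 + Z))
(-42*m)*Q(2) = (-42*(-3/2))*(2*(-1 + 2)) = 63*(2*1) = 63*2 = 126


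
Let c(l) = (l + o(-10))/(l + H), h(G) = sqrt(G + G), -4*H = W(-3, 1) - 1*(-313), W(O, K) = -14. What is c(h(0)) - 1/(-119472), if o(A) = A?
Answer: 4779179/35722128 ≈ 0.13379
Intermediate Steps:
H = -299/4 (H = -(-14 - 1*(-313))/4 = -(-14 + 313)/4 = -1/4*299 = -299/4 ≈ -74.750)
h(G) = sqrt(2)*sqrt(G) (h(G) = sqrt(2*G) = sqrt(2)*sqrt(G))
c(l) = (-10 + l)/(-299/4 + l) (c(l) = (l - 10)/(l - 299/4) = (-10 + l)/(-299/4 + l))
c(h(0)) - 1/(-119472) = 4*(-10 + sqrt(2)*sqrt(0))/(-299 + 4*(sqrt(2)*sqrt(0))) - 1/(-119472) = 4*(-10 + sqrt(2)*0)/(-299 + 4*(sqrt(2)*0)) - 1*(-1/119472) = 4*(-10 + 0)/(-299 + 4*0) + 1/119472 = 4*(-10)/(-299 + 0) + 1/119472 = 4*(-10)/(-299) + 1/119472 = 4*(-1/299)*(-10) + 1/119472 = 40/299 + 1/119472 = 4779179/35722128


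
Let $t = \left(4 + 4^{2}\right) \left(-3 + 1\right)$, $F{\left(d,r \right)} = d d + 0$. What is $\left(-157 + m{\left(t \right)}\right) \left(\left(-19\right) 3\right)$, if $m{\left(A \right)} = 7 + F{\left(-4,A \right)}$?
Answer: $7638$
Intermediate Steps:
$F{\left(d,r \right)} = d^{2}$ ($F{\left(d,r \right)} = d^{2} + 0 = d^{2}$)
$t = -40$ ($t = \left(4 + 16\right) \left(-2\right) = 20 \left(-2\right) = -40$)
$m{\left(A \right)} = 23$ ($m{\left(A \right)} = 7 + \left(-4\right)^{2} = 7 + 16 = 23$)
$\left(-157 + m{\left(t \right)}\right) \left(\left(-19\right) 3\right) = \left(-157 + 23\right) \left(\left(-19\right) 3\right) = \left(-134\right) \left(-57\right) = 7638$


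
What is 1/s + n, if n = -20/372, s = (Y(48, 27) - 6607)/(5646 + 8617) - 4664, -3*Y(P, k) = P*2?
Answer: -333972814/6187222203 ≈ -0.053978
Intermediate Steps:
Y(P, k) = -2*P/3 (Y(P, k) = -P*2/3 = -2*P/3)
s = -66529271/14263 (s = (-2/3*48 - 6607)/(5646 + 8617) - 4664 = (-32 - 6607)/14263 - 4664 = -6639*1/14263 - 4664 = -6639/14263 - 4664 = -66529271/14263 ≈ -4664.5)
n = -5/93 (n = -20*1/372 = -5/93 ≈ -0.053763)
1/s + n = 1/(-66529271/14263) - 5/93 = -14263/66529271 - 5/93 = -333972814/6187222203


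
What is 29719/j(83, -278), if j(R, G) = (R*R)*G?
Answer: -29719/1915142 ≈ -0.015518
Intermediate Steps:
j(R, G) = G*R² (j(R, G) = R²*G = G*R²)
29719/j(83, -278) = 29719/((-278*83²)) = 29719/((-278*6889)) = 29719/(-1915142) = 29719*(-1/1915142) = -29719/1915142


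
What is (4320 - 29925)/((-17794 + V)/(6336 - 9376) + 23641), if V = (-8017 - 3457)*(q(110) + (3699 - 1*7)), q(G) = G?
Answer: -38919600/57755291 ≈ -0.67387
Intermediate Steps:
V = -43624148 (V = (-8017 - 3457)*(110 + (3699 - 1*7)) = -11474*(110 + (3699 - 7)) = -11474*(110 + 3692) = -11474*3802 = -43624148)
(4320 - 29925)/((-17794 + V)/(6336 - 9376) + 23641) = (4320 - 29925)/((-17794 - 43624148)/(6336 - 9376) + 23641) = -25605/(-43641942/(-3040) + 23641) = -25605/(-43641942*(-1/3040) + 23641) = -25605/(21820971/1520 + 23641) = -25605/57755291/1520 = -25605*1520/57755291 = -38919600/57755291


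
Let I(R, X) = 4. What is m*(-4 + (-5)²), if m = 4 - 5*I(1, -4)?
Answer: -336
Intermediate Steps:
m = -16 (m = 4 - 5*4 = 4 - 20 = -16)
m*(-4 + (-5)²) = -16*(-4 + (-5)²) = -16*(-4 + 25) = -16*21 = -336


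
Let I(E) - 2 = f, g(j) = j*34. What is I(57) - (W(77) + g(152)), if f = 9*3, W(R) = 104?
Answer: -5243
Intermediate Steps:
g(j) = 34*j
f = 27
I(E) = 29 (I(E) = 2 + 27 = 29)
I(57) - (W(77) + g(152)) = 29 - (104 + 34*152) = 29 - (104 + 5168) = 29 - 1*5272 = 29 - 5272 = -5243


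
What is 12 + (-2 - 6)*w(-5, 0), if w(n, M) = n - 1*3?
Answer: 76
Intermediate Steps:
w(n, M) = -3 + n (w(n, M) = n - 3 = -3 + n)
12 + (-2 - 6)*w(-5, 0) = 12 + (-2 - 6)*(-3 - 5) = 12 - 8*(-8) = 12 + 64 = 76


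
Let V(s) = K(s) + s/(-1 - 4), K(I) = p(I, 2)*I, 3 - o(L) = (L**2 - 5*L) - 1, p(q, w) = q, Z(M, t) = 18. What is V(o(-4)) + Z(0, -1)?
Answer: 5242/5 ≈ 1048.4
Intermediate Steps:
o(L) = 4 - L**2 + 5*L (o(L) = 3 - ((L**2 - 5*L) - 1) = 3 - (-1 + L**2 - 5*L) = 3 + (1 - L**2 + 5*L) = 4 - L**2 + 5*L)
K(I) = I**2 (K(I) = I*I = I**2)
V(s) = s**2 - s/5 (V(s) = s**2 + s/(-1 - 4) = s**2 + s/(-5) = s**2 + s*(-1/5) = s**2 - s/5)
V(o(-4)) + Z(0, -1) = (4 - 1*(-4)**2 + 5*(-4))*(-1/5 + (4 - 1*(-4)**2 + 5*(-4))) + 18 = (4 - 1*16 - 20)*(-1/5 + (4 - 1*16 - 20)) + 18 = (4 - 16 - 20)*(-1/5 + (4 - 16 - 20)) + 18 = -32*(-1/5 - 32) + 18 = -32*(-161/5) + 18 = 5152/5 + 18 = 5242/5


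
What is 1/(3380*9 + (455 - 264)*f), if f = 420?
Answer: 1/110640 ≈ 9.0383e-6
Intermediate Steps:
1/(3380*9 + (455 - 264)*f) = 1/(3380*9 + (455 - 264)*420) = 1/(30420 + 191*420) = 1/(30420 + 80220) = 1/110640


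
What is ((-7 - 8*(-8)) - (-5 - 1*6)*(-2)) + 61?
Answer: 96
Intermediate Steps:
((-7 - 8*(-8)) - (-5 - 1*6)*(-2)) + 61 = ((-7 + 64) - (-5 - 6)*(-2)) + 61 = (57 - 1*(-11)*(-2)) + 61 = (57 + 11*(-2)) + 61 = (57 - 22) + 61 = 35 + 61 = 96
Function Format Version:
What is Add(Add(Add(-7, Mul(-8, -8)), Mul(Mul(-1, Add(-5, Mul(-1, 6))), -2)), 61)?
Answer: 96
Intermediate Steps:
Add(Add(Add(-7, Mul(-8, -8)), Mul(Mul(-1, Add(-5, Mul(-1, 6))), -2)), 61) = Add(Add(Add(-7, 64), Mul(Mul(-1, Add(-5, -6)), -2)), 61) = Add(Add(57, Mul(Mul(-1, -11), -2)), 61) = Add(Add(57, Mul(11, -2)), 61) = Add(Add(57, -22), 61) = Add(35, 61) = 96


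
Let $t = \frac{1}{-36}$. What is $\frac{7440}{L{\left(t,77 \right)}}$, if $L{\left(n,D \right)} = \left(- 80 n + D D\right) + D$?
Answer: $\frac{33480}{27037} \approx 1.2383$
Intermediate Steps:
$t = - \frac{1}{36} \approx -0.027778$
$L{\left(n,D \right)} = D + D^{2} - 80 n$ ($L{\left(n,D \right)} = \left(- 80 n + D^{2}\right) + D = \left(D^{2} - 80 n\right) + D = D + D^{2} - 80 n$)
$\frac{7440}{L{\left(t,77 \right)}} = \frac{7440}{77 + 77^{2} - - \frac{20}{9}} = \frac{7440}{77 + 5929 + \frac{20}{9}} = \frac{7440}{\frac{54074}{9}} = 7440 \cdot \frac{9}{54074} = \frac{33480}{27037}$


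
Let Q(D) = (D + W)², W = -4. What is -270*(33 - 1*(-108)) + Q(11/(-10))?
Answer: -3804399/100 ≈ -38044.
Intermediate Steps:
Q(D) = (-4 + D)² (Q(D) = (D - 4)² = (-4 + D)²)
-270*(33 - 1*(-108)) + Q(11/(-10)) = -270*(33 - 1*(-108)) + (-4 + 11/(-10))² = -270*(33 + 108) + (-4 + 11*(-⅒))² = -270*141 + (-4 - 11/10)² = -38070 + (-51/10)² = -38070 + 2601/100 = -3804399/100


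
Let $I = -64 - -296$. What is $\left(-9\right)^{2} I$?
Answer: $18792$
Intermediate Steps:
$I = 232$ ($I = -64 + 296 = 232$)
$\left(-9\right)^{2} I = \left(-9\right)^{2} \cdot 232 = 81 \cdot 232 = 18792$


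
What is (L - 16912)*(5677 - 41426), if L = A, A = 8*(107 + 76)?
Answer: 552250552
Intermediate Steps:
A = 1464 (A = 8*183 = 1464)
L = 1464
(L - 16912)*(5677 - 41426) = (1464 - 16912)*(5677 - 41426) = -15448*(-35749) = 552250552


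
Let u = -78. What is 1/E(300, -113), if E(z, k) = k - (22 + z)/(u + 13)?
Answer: -65/7023 ≈ -0.0092553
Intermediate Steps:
E(z, k) = 22/65 + k + z/65 (E(z, k) = k - (22 + z)/(-78 + 13) = k - (22 + z)/(-65) = k - (22 + z)*(-1)/65 = k - (-22/65 - z/65) = k + (22/65 + z/65) = 22/65 + k + z/65)
1/E(300, -113) = 1/(22/65 - 113 + (1/65)*300) = 1/(22/65 - 113 + 60/13) = 1/(-7023/65) = -65/7023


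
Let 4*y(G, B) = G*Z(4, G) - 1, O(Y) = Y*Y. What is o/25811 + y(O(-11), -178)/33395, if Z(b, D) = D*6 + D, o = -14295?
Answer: 367870023/1723916690 ≈ 0.21339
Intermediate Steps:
O(Y) = Y**2
Z(b, D) = 7*D (Z(b, D) = 6*D + D = 7*D)
y(G, B) = -1/4 + 7*G**2/4 (y(G, B) = (G*(7*G) - 1)/4 = (7*G**2 - 1)/4 = (-1 + 7*G**2)/4 = -1/4 + 7*G**2/4)
o/25811 + y(O(-11), -178)/33395 = -14295/25811 + (-1/4 + 7*((-11)**2)**2/4)/33395 = -14295*1/25811 + (-1/4 + (7/4)*121**2)*(1/33395) = -14295/25811 + (-1/4 + (7/4)*14641)*(1/33395) = -14295/25811 + (-1/4 + 102487/4)*(1/33395) = -14295/25811 + (51243/2)*(1/33395) = -14295/25811 + 51243/66790 = 367870023/1723916690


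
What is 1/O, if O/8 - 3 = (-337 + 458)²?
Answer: 1/117152 ≈ 8.5359e-6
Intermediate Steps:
O = 117152 (O = 24 + 8*(-337 + 458)² = 24 + 8*121² = 24 + 8*14641 = 24 + 117128 = 117152)
1/O = 1/117152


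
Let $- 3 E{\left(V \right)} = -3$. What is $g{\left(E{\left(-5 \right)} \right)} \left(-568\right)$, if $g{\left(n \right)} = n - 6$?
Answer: $2840$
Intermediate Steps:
$E{\left(V \right)} = 1$ ($E{\left(V \right)} = \left(- \frac{1}{3}\right) \left(-3\right) = 1$)
$g{\left(n \right)} = -6 + n$ ($g{\left(n \right)} = n - 6 = -6 + n$)
$g{\left(E{\left(-5 \right)} \right)} \left(-568\right) = \left(-6 + 1\right) \left(-568\right) = \left(-5\right) \left(-568\right) = 2840$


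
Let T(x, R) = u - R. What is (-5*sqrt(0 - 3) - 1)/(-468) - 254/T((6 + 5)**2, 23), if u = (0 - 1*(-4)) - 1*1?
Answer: 29723/2340 + 5*I*sqrt(3)/468 ≈ 12.702 + 0.018505*I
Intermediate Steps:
u = 3 (u = (0 + 4) - 1 = 4 - 1 = 3)
T(x, R) = 3 - R
(-5*sqrt(0 - 3) - 1)/(-468) - 254/T((6 + 5)**2, 23) = (-5*sqrt(0 - 3) - 1)/(-468) - 254/(3 - 1*23) = (-5*I*sqrt(3) - 1)*(-1/468) - 254/(3 - 23) = (-5*I*sqrt(3) - 1)*(-1/468) - 254/(-20) = (-5*I*sqrt(3) - 1)*(-1/468) - 254*(-1/20) = (-1 - 5*I*sqrt(3))*(-1/468) + 127/10 = (1/468 + 5*I*sqrt(3)/468) + 127/10 = 29723/2340 + 5*I*sqrt(3)/468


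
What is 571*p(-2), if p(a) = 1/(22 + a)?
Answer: 571/20 ≈ 28.550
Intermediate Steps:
571*p(-2) = 571/(22 - 2) = 571/20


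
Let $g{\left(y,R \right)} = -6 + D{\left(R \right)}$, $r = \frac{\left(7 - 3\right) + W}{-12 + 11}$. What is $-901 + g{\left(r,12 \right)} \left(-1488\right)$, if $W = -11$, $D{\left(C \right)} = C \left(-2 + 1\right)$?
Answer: $25883$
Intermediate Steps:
$D{\left(C \right)} = - C$ ($D{\left(C \right)} = C \left(-1\right) = - C$)
$r = 7$ ($r = \frac{\left(7 - 3\right) - 11}{-12 + 11} = \frac{4 - 11}{-1} = \left(-7\right) \left(-1\right) = 7$)
$g{\left(y,R \right)} = -6 - R$
$-901 + g{\left(r,12 \right)} \left(-1488\right) = -901 + \left(-6 - 12\right) \left(-1488\right) = -901 - -26784 = -901 + 26784 = 25883$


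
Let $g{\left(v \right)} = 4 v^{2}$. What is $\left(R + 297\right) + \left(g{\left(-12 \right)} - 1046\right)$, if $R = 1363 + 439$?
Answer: $1629$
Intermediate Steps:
$R = 1802$
$\left(R + 297\right) + \left(g{\left(-12 \right)} - 1046\right) = \left(1802 + 297\right) - \left(1046 - 4 \left(-12\right)^{2}\right) = 2099 + \left(4 \cdot 144 - 1046\right) = 2099 + \left(576 - 1046\right) = 2099 - 470 = 1629$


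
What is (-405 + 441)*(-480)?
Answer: -17280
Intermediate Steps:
(-405 + 441)*(-480) = 36*(-480) = -17280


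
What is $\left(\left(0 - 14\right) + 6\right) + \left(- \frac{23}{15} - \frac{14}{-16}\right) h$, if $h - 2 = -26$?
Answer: $\frac{39}{5} \approx 7.8$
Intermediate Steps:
$h = -24$ ($h = 2 - 26 = -24$)
$\left(\left(0 - 14\right) + 6\right) + \left(- \frac{23}{15} - \frac{14}{-16}\right) h = \left(\left(0 - 14\right) + 6\right) + \left(- \frac{23}{15} - \frac{14}{-16}\right) \left(-24\right) = \left(-14 + 6\right) + \left(\left(-23\right) \frac{1}{15} - - \frac{7}{8}\right) \left(-24\right) = -8 + \left(- \frac{23}{15} + \frac{7}{8}\right) \left(-24\right) = -8 - - \frac{79}{5} = -8 + \frac{79}{5} = \frac{39}{5}$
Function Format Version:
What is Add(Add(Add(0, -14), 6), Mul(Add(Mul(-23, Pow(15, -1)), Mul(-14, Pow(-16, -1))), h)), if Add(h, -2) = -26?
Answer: Rational(39, 5) ≈ 7.8000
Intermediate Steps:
h = -24 (h = Add(2, -26) = -24)
Add(Add(Add(0, -14), 6), Mul(Add(Mul(-23, Pow(15, -1)), Mul(-14, Pow(-16, -1))), h)) = Add(Add(Add(0, -14), 6), Mul(Add(Mul(-23, Pow(15, -1)), Mul(-14, Pow(-16, -1))), -24)) = Add(Add(-14, 6), Mul(Add(Mul(-23, Rational(1, 15)), Mul(-14, Rational(-1, 16))), -24)) = Add(-8, Mul(Add(Rational(-23, 15), Rational(7, 8)), -24)) = Add(-8, Mul(Rational(-79, 120), -24)) = Add(-8, Rational(79, 5)) = Rational(39, 5)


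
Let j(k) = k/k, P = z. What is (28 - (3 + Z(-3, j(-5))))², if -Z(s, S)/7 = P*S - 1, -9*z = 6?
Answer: 1600/9 ≈ 177.78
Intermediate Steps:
z = -⅔ (z = -⅑*6 = -⅔ ≈ -0.66667)
P = -⅔ ≈ -0.66667
j(k) = 1
Z(s, S) = 7 + 14*S/3 (Z(s, S) = -7*(-2*S/3 - 1) = -7*(-1 - 2*S/3) = 7 + 14*S/3)
(28 - (3 + Z(-3, j(-5))))² = (28 - (3 + (7 + (14/3)*1)))² = (28 - (3 + (7 + 14/3)))² = (28 - (3 + 35/3))² = (28 - 1*44/3)² = (28 - 44/3)² = (40/3)² = 1600/9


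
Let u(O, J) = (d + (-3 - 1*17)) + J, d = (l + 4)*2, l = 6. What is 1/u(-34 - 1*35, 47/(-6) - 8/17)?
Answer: -102/847 ≈ -0.12042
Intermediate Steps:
d = 20 (d = (6 + 4)*2 = 10*2 = 20)
u(O, J) = J (u(O, J) = (20 + (-3 - 1*17)) + J = (20 + (-3 - 17)) + J = (20 - 20) + J = 0 + J = J)
1/u(-34 - 1*35, 47/(-6) - 8/17) = 1/(47/(-6) - 8/17) = 1/(47*(-⅙) - 8*1/17) = 1/(-47/6 - 8/17) = 1/(-847/102) = -102/847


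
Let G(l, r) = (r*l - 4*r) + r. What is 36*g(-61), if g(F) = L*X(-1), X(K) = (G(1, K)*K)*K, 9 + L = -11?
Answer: -1440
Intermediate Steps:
L = -20 (L = -9 - 11 = -20)
G(l, r) = -3*r + l*r (G(l, r) = (l*r - 4*r) + r = (-4*r + l*r) + r = -3*r + l*r)
X(K) = -2*K³ (X(K) = ((K*(-3 + 1))*K)*K = ((K*(-2))*K)*K = ((-2*K)*K)*K = (-2*K²)*K = -2*K³)
g(F) = -40 (g(F) = -(-40)*(-1)³ = -(-40)*(-1) = -20*2 = -40)
36*g(-61) = 36*(-40) = -1440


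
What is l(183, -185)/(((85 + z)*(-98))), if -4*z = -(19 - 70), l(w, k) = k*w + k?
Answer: 68080/14161 ≈ 4.8076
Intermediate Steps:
l(w, k) = k + k*w
z = -51/4 (z = -(-1)*(19 - 70)/4 = -(-1)*(-51)/4 = -¼*51 = -51/4 ≈ -12.750)
l(183, -185)/(((85 + z)*(-98))) = (-185*(1 + 183))/(((85 - 51/4)*(-98))) = (-185*184)/(((289/4)*(-98))) = -34040/(-14161/2) = -34040*(-2/14161) = 68080/14161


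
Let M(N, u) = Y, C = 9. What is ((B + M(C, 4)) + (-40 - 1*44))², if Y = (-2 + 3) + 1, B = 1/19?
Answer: 2424249/361 ≈ 6715.4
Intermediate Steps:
B = 1/19 ≈ 0.052632
Y = 2 (Y = 1 + 1 = 2)
M(N, u) = 2
((B + M(C, 4)) + (-40 - 1*44))² = ((1/19 + 2) + (-40 - 1*44))² = (39/19 + (-40 - 44))² = (39/19 - 84)² = (-1557/19)² = 2424249/361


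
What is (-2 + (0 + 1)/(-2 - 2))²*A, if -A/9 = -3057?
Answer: 2228553/16 ≈ 1.3928e+5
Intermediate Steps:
A = 27513 (A = -9*(-3057) = 27513)
(-2 + (0 + 1)/(-2 - 2))²*A = (-2 + (0 + 1)/(-2 - 2))²*27513 = (-2 + 1/(-4))²*27513 = (-2 + 1*(-¼))²*27513 = (-2 - ¼)²*27513 = (-9/4)²*27513 = (81/16)*27513 = 2228553/16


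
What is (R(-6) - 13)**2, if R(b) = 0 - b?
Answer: 49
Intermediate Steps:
R(b) = -b
(R(-6) - 13)**2 = (-1*(-6) - 13)**2 = (6 - 13)**2 = (-7)**2 = 49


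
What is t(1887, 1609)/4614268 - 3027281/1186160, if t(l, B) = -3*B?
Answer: -3493602859907/1368315032720 ≈ -2.5532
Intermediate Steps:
t(1887, 1609)/4614268 - 3027281/1186160 = -3*1609/4614268 - 3027281/1186160 = -4827*1/4614268 - 3027281*1/1186160 = -4827/4614268 - 3027281/1186160 = -3493602859907/1368315032720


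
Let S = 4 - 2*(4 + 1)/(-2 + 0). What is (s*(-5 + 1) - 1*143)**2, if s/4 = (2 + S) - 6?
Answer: 49729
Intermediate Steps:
S = 9 (S = 4 - 10/(-2) = 4 - 10*(-1)/2 = 4 - 2*(-5/2) = 4 + 5 = 9)
s = 20 (s = 4*((2 + 9) - 6) = 4*(11 - 6) = 4*5 = 20)
(s*(-5 + 1) - 1*143)**2 = (20*(-5 + 1) - 1*143)**2 = (20*(-4) - 143)**2 = (-80 - 143)**2 = (-223)**2 = 49729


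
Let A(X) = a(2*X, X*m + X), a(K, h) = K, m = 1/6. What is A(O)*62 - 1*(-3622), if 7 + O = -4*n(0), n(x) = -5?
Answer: 5234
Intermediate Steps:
m = ⅙ ≈ 0.16667
O = 13 (O = -7 - 4*(-5) = -7 + 20 = 13)
A(X) = 2*X
A(O)*62 - 1*(-3622) = (2*13)*62 - 1*(-3622) = 26*62 + 3622 = 1612 + 3622 = 5234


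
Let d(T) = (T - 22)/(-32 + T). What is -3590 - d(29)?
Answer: -10763/3 ≈ -3587.7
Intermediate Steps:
d(T) = (-22 + T)/(-32 + T)
-3590 - d(29) = -3590 - (-22 + 29)/(-32 + 29) = -3590 - 7/(-3) = -3590 - (-1)*7/3 = -3590 - 1*(-7/3) = -3590 + 7/3 = -10763/3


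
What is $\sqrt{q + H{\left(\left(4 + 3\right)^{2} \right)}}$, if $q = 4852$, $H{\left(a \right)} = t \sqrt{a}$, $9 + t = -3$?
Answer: $4 \sqrt{298} \approx 69.051$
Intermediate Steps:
$t = -12$ ($t = -9 - 3 = -12$)
$H{\left(a \right)} = - 12 \sqrt{a}$
$\sqrt{q + H{\left(\left(4 + 3\right)^{2} \right)}} = \sqrt{4852 - 12 \sqrt{\left(4 + 3\right)^{2}}} = \sqrt{4852 - 12 \sqrt{7^{2}}} = \sqrt{4852 - 12 \sqrt{49}} = \sqrt{4852 - 84} = \sqrt{4768} = 4 \sqrt{298}$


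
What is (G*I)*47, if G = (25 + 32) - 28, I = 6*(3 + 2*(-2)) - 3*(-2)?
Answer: 0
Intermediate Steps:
I = 0 (I = 6*(3 - 4) + 6 = 6*(-1) + 6 = -6 + 6 = 0)
G = 29 (G = 57 - 28 = 29)
(G*I)*47 = (29*0)*47 = 0*47 = 0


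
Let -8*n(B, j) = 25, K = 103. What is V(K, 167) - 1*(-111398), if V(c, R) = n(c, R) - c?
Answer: 890335/8 ≈ 1.1129e+5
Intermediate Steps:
n(B, j) = -25/8 (n(B, j) = -⅛*25 = -25/8)
V(c, R) = -25/8 - c
V(K, 167) - 1*(-111398) = (-25/8 - 1*103) - 1*(-111398) = (-25/8 - 103) + 111398 = -849/8 + 111398 = 890335/8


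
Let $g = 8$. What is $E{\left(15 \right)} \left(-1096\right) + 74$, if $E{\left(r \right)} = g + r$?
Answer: $-25134$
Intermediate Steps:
$E{\left(r \right)} = 8 + r$
$E{\left(15 \right)} \left(-1096\right) + 74 = \left(8 + 15\right) \left(-1096\right) + 74 = 23 \left(-1096\right) + 74 = -25208 + 74 = -25134$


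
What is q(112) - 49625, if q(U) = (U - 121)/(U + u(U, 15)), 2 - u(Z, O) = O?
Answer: -545876/11 ≈ -49625.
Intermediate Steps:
u(Z, O) = 2 - O
q(U) = (-121 + U)/(-13 + U) (q(U) = (U - 121)/(U + (2 - 1*15)) = (-121 + U)/(U + (2 - 15)) = (-121 + U)/(U - 13) = (-121 + U)/(-13 + U))
q(112) - 49625 = (-121 + 112)/(-13 + 112) - 49625 = -9/99 - 49625 = (1/99)*(-9) - 49625 = -1/11 - 49625 = -545876/11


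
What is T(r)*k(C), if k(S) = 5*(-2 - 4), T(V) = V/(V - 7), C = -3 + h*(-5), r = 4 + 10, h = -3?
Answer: -60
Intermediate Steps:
r = 14
C = 12 (C = -3 - 3*(-5) = -3 + 15 = 12)
T(V) = V/(-7 + V)
k(S) = -30 (k(S) = 5*(-6) = -30)
T(r)*k(C) = (14/(-7 + 14))*(-30) = (14/7)*(-30) = (14*(⅐))*(-30) = 2*(-30) = -60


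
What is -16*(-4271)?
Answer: 68336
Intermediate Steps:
-16*(-4271) = -1*(-68336) = 68336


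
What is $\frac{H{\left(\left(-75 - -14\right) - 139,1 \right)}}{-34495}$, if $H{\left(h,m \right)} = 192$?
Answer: $- \frac{192}{34495} \approx -0.005566$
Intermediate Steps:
$\frac{H{\left(\left(-75 - -14\right) - 139,1 \right)}}{-34495} = \frac{192}{-34495} = 192 \left(- \frac{1}{34495}\right) = - \frac{192}{34495}$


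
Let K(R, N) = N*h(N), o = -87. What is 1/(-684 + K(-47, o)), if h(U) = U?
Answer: 1/6885 ≈ 0.00014524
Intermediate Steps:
K(R, N) = N**2 (K(R, N) = N*N = N**2)
1/(-684 + K(-47, o)) = 1/(-684 + (-87)**2) = 1/(-684 + 7569) = 1/6885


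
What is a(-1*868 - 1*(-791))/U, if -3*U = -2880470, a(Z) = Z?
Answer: -231/2880470 ≈ -8.0195e-5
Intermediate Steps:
U = 2880470/3 (U = -⅓*(-2880470) = 2880470/3 ≈ 9.6016e+5)
a(-1*868 - 1*(-791))/U = (-1*868 - 1*(-791))/(2880470/3) = (-868 + 791)*(3/2880470) = -77*3/2880470 = -231/2880470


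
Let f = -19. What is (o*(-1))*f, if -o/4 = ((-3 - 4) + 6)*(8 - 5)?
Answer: 228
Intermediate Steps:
o = 12 (o = -4*((-3 - 4) + 6)*(8 - 5) = -4*(-7 + 6)*3 = -(-4)*3 = -4*(-3) = 12)
(o*(-1))*f = (12*(-1))*(-19) = -12*(-19) = 228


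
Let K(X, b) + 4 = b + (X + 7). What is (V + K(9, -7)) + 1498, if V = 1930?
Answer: 3433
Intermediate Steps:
K(X, b) = 3 + X + b (K(X, b) = -4 + (b + (X + 7)) = -4 + (b + (7 + X)) = -4 + (7 + X + b) = 3 + X + b)
(V + K(9, -7)) + 1498 = (1930 + (3 + 9 - 7)) + 1498 = (1930 + 5) + 1498 = 1935 + 1498 = 3433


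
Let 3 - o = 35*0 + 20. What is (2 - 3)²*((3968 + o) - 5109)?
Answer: -1158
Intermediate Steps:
o = -17 (o = 3 - (35*0 + 20) = 3 - (0 + 20) = 3 - 1*20 = 3 - 20 = -17)
(2 - 3)²*((3968 + o) - 5109) = (2 - 3)²*((3968 - 17) - 5109) = (-1)²*(3951 - 5109) = 1*(-1158) = -1158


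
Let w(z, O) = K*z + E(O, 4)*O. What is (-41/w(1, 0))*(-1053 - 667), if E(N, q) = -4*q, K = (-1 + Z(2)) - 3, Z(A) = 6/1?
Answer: 35260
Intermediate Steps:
Z(A) = 6 (Z(A) = 6*1 = 6)
K = 2 (K = (-1 + 6) - 3 = 5 - 3 = 2)
w(z, O) = -16*O + 2*z (w(z, O) = 2*z + (-4*4)*O = 2*z - 16*O = -16*O + 2*z)
(-41/w(1, 0))*(-1053 - 667) = (-41/(-16*0 + 2*1))*(-1053 - 667) = -41/(0 + 2)*(-1720) = -41/2*(-1720) = 35260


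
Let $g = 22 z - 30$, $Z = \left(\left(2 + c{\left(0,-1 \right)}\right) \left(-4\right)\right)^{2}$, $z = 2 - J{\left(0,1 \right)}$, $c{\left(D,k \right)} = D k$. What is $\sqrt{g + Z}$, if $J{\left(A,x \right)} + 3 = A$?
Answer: $12$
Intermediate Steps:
$J{\left(A,x \right)} = -3 + A$
$z = 5$ ($z = 2 - \left(-3 + 0\right) = 2 - -3 = 2 + 3 = 5$)
$Z = 64$ ($Z = \left(\left(2 + 0 \left(-1\right)\right) \left(-4\right)\right)^{2} = \left(\left(2 + 0\right) \left(-4\right)\right)^{2} = \left(2 \left(-4\right)\right)^{2} = \left(-8\right)^{2} = 64$)
$g = 80$ ($g = 22 \cdot 5 - 30 = 110 - 30 = 80$)
$\sqrt{g + Z} = \sqrt{80 + 64} = \sqrt{144} = 12$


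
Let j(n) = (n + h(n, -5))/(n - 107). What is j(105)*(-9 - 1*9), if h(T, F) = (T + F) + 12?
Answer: 1953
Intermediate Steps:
h(T, F) = 12 + F + T (h(T, F) = (F + T) + 12 = 12 + F + T)
j(n) = (7 + 2*n)/(-107 + n) (j(n) = (n + (12 - 5 + n))/(n - 107) = (n + (7 + n))/(-107 + n) = (7 + 2*n)/(-107 + n))
j(105)*(-9 - 1*9) = ((7 + 2*105)/(-107 + 105))*(-9 - 1*9) = ((7 + 210)/(-2))*(-9 - 9) = -½*217*(-18) = -217/2*(-18) = 1953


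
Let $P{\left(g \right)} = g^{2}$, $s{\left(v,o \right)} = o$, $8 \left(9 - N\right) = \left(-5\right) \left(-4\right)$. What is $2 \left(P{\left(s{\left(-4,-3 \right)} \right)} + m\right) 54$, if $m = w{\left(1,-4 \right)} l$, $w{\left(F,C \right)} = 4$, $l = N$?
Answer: $3780$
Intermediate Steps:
$N = \frac{13}{2}$ ($N = 9 - \frac{\left(-5\right) \left(-4\right)}{8} = 9 - \frac{5}{2} = \frac{13}{2} \approx 6.5$)
$l = \frac{13}{2} \approx 6.5$
$m = 26$ ($m = 4 \cdot \frac{13}{2} = 26$)
$2 \left(P{\left(s{\left(-4,-3 \right)} \right)} + m\right) 54 = 2 \left(\left(-3\right)^{2} + 26\right) 54 = 2 \left(9 + 26\right) 54 = 2 \cdot 35 \cdot 54 = 70 \cdot 54 = 3780$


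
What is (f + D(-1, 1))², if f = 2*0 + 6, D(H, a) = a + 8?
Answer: 225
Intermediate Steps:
D(H, a) = 8 + a
f = 6 (f = 0 + 6 = 6)
(f + D(-1, 1))² = (6 + (8 + 1))² = (6 + 9)² = 15² = 225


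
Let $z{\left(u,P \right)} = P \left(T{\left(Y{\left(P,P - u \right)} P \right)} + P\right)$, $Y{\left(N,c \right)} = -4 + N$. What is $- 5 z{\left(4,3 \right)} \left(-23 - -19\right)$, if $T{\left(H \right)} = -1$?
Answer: $120$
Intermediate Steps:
$z{\left(u,P \right)} = P \left(-1 + P\right)$
$- 5 z{\left(4,3 \right)} \left(-23 - -19\right) = - 5 \cdot 3 \left(-1 + 3\right) \left(-23 - -19\right) = - 5 \cdot 3 \cdot 2 \left(-23 + 19\right) = \left(-5\right) 6 \left(-4\right) = \left(-30\right) \left(-4\right) = 120$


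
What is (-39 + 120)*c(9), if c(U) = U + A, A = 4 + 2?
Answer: 1215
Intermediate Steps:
A = 6
c(U) = 6 + U (c(U) = U + 6 = 6 + U)
(-39 + 120)*c(9) = (-39 + 120)*(6 + 9) = 81*15 = 1215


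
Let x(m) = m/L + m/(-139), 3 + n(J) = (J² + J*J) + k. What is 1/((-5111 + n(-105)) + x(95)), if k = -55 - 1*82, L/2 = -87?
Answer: 24186/406270879 ≈ 5.9532e-5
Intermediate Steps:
L = -174 (L = 2*(-87) = -174)
k = -137 (k = -55 - 82 = -137)
n(J) = -140 + 2*J² (n(J) = -3 + ((J² + J*J) - 137) = -3 + ((J² + J²) - 137) = -3 + (2*J² - 137) = -3 + (-137 + 2*J²) = -140 + 2*J²)
x(m) = -313*m/24186 (x(m) = m/(-174) + m/(-139) = m*(-1/174) + m*(-1/139) = -m/174 - m/139 = -313*m/24186)
1/((-5111 + n(-105)) + x(95)) = 1/((-5111 + (-140 + 2*(-105)²)) - 313/24186*95) = 1/((-5111 + (-140 + 2*11025)) - 29735/24186) = 1/((-5111 + (-140 + 22050)) - 29735/24186) = 1/((-5111 + 21910) - 29735/24186) = 1/(16799 - 29735/24186) = 1/(406270879/24186) = 24186/406270879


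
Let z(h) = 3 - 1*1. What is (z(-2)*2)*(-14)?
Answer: -56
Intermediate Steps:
z(h) = 2 (z(h) = 3 - 1 = 2)
(z(-2)*2)*(-14) = (2*2)*(-14) = 4*(-14) = -56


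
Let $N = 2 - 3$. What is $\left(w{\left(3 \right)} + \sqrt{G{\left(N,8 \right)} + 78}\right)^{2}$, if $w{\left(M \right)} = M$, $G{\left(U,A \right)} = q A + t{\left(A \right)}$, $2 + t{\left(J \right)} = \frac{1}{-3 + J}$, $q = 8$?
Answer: $\frac{\left(15 + \sqrt{3505}\right)^{2}}{25} \approx 220.24$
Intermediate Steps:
$N = -1$ ($N = 2 - 3 = -1$)
$t{\left(J \right)} = -2 + \frac{1}{-3 + J}$
$G{\left(U,A \right)} = 8 A + \frac{7 - 2 A}{-3 + A}$
$\left(w{\left(3 \right)} + \sqrt{G{\left(N,8 \right)} + 78}\right)^{2} = \left(3 + \sqrt{\frac{7 - 208 + 8 \cdot 8^{2}}{-3 + 8} + 78}\right)^{2} = \left(3 + \sqrt{\frac{7 - 208 + 8 \cdot 64}{5} + 78}\right)^{2} = \left(3 + \sqrt{\frac{7 - 208 + 512}{5} + 78}\right)^{2} = \left(3 + \sqrt{\frac{1}{5} \cdot 311 + 78}\right)^{2} = \left(3 + \sqrt{\frac{311}{5} + 78}\right)^{2} = \left(3 + \sqrt{\frac{701}{5}}\right)^{2} = \left(3 + \frac{\sqrt{3505}}{5}\right)^{2}$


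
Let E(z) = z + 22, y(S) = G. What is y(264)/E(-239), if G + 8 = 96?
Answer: -88/217 ≈ -0.40553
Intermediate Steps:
G = 88 (G = -8 + 96 = 88)
y(S) = 88
E(z) = 22 + z
y(264)/E(-239) = 88/(22 - 239) = 88/(-217) = 88*(-1/217) = -88/217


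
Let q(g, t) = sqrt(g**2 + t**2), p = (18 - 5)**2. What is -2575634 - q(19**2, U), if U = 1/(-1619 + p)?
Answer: -2575634 - sqrt(273999902501)/1450 ≈ -2.5760e+6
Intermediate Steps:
p = 169 (p = 13**2 = 169)
U = -1/1450 (U = 1/(-1619 + 169) = 1/(-1450) = -1/1450 ≈ -0.00068966)
-2575634 - q(19**2, U) = -2575634 - sqrt((19**2)**2 + (-1/1450)**2) = -2575634 - sqrt(361**2 + 1/2102500) = -2575634 - sqrt(130321 + 1/2102500) = -2575634 - sqrt(273999902501/2102500) = -2575634 - sqrt(273999902501)/1450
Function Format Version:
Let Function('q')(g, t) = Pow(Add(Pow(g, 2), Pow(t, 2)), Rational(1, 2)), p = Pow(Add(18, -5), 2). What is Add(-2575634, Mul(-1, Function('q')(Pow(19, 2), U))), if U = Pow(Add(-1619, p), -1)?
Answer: Add(-2575634, Mul(Rational(-1, 1450), Pow(273999902501, Rational(1, 2)))) ≈ -2.5760e+6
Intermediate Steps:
p = 169 (p = Pow(13, 2) = 169)
U = Rational(-1, 1450) (U = Pow(Add(-1619, 169), -1) = Pow(-1450, -1) = Rational(-1, 1450) ≈ -0.00068966)
Add(-2575634, Mul(-1, Function('q')(Pow(19, 2), U))) = Add(-2575634, Mul(-1, Pow(Add(Pow(Pow(19, 2), 2), Pow(Rational(-1, 1450), 2)), Rational(1, 2)))) = Add(-2575634, Mul(-1, Pow(Add(Pow(361, 2), Rational(1, 2102500)), Rational(1, 2)))) = Add(-2575634, Mul(-1, Pow(Add(130321, Rational(1, 2102500)), Rational(1, 2)))) = Add(-2575634, Mul(-1, Pow(Rational(273999902501, 2102500), Rational(1, 2)))) = Add(-2575634, Mul(-1, Mul(Rational(1, 1450), Pow(273999902501, Rational(1, 2))))) = Add(-2575634, Mul(Rational(-1, 1450), Pow(273999902501, Rational(1, 2))))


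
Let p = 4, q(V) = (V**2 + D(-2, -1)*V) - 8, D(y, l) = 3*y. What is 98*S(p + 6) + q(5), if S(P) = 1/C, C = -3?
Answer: -137/3 ≈ -45.667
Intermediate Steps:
q(V) = -8 + V**2 - 6*V (q(V) = (V**2 + (3*(-2))*V) - 8 = (V**2 - 6*V) - 8 = -8 + V**2 - 6*V)
S(P) = -1/3 (S(P) = 1/(-3) = -1/3)
98*S(p + 6) + q(5) = 98*(-1/3) + (-8 + 5**2 - 6*5) = -98/3 + (-8 + 25 - 30) = -98/3 - 13 = -137/3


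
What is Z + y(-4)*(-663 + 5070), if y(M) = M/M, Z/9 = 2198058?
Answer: 19786929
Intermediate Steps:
Z = 19782522 (Z = 9*2198058 = 19782522)
y(M) = 1
Z + y(-4)*(-663 + 5070) = 19782522 + 1*(-663 + 5070) = 19782522 + 1*4407 = 19782522 + 4407 = 19786929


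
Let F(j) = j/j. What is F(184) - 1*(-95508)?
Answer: 95509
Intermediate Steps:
F(j) = 1
F(184) - 1*(-95508) = 1 - 1*(-95508) = 1 + 95508 = 95509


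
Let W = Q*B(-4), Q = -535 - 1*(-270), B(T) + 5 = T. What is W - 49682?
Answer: -47297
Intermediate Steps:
B(T) = -5 + T
Q = -265 (Q = -535 + 270 = -265)
W = 2385 (W = -265*(-5 - 4) = -265*(-9) = 2385)
W - 49682 = 2385 - 49682 = -47297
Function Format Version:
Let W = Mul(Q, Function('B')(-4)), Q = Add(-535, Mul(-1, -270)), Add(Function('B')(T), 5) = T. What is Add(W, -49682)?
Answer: -47297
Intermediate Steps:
Function('B')(T) = Add(-5, T)
Q = -265 (Q = Add(-535, 270) = -265)
W = 2385 (W = Mul(-265, Add(-5, -4)) = Mul(-265, -9) = 2385)
Add(W, -49682) = Add(2385, -49682) = -47297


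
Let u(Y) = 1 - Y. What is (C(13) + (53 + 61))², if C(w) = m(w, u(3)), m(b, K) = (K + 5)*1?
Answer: 13689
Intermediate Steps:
m(b, K) = 5 + K (m(b, K) = (5 + K)*1 = 5 + K)
C(w) = 3 (C(w) = 5 + (1 - 1*3) = 5 + (1 - 3) = 5 - 2 = 3)
(C(13) + (53 + 61))² = (3 + (53 + 61))² = (3 + 114)² = 117² = 13689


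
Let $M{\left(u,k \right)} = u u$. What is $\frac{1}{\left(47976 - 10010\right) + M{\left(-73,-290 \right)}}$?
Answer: $\frac{1}{43295} \approx 2.3097 \cdot 10^{-5}$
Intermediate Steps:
$M{\left(u,k \right)} = u^{2}$
$\frac{1}{\left(47976 - 10010\right) + M{\left(-73,-290 \right)}} = \frac{1}{\left(47976 - 10010\right) + \left(-73\right)^{2}} = \frac{1}{37966 + 5329} = \frac{1}{43295}$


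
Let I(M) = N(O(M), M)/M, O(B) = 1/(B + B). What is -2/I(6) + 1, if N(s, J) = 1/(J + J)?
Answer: -143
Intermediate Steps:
O(B) = 1/(2*B)
N(s, J) = 1/(2*J)
I(M) = 1/(2*M²) (I(M) = (1/(2*M))/M = 1/(2*M²))
-2/I(6) + 1 = -2/((½)/6²) + 1 = -2/((½)*(1/36)) + 1 = -2/(1/72) + 1 = 72*(-2) + 1 = -144 + 1 = -143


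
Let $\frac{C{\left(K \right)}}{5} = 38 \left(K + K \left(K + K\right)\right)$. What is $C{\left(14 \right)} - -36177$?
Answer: $113317$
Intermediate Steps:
$C{\left(K \right)} = 190 K + 380 K^{2}$ ($C{\left(K \right)} = 5 \cdot 38 \left(K + K \left(K + K\right)\right) = 5 \cdot 38 \left(K + K 2 K\right) = 5 \cdot 38 \left(K + 2 K^{2}\right) = 5 \left(38 K + 76 K^{2}\right) = 190 K + 380 K^{2}$)
$C{\left(14 \right)} - -36177 = 190 \cdot 14 \left(1 + 2 \cdot 14\right) - -36177 = 190 \cdot 14 \left(1 + 28\right) + 36177 = 190 \cdot 14 \cdot 29 + 36177 = 77140 + 36177 = 113317$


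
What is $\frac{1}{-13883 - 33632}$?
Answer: $- \frac{1}{47515} \approx -2.1046 \cdot 10^{-5}$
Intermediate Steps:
$\frac{1}{-13883 - 33632} = \frac{1}{-47515} = - \frac{1}{47515}$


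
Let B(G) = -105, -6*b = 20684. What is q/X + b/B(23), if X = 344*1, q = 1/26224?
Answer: 93295761467/2841632640 ≈ 32.832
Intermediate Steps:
b = -10342/3 (b = -⅙*20684 = -10342/3 ≈ -3447.3)
q = 1/26224 ≈ 3.8133e-5
X = 344
q/X + b/B(23) = (1/26224)/344 - 10342/3/(-105) = (1/26224)*(1/344) - 10342/3*(-1/105) = 1/9021056 + 10342/315 = 93295761467/2841632640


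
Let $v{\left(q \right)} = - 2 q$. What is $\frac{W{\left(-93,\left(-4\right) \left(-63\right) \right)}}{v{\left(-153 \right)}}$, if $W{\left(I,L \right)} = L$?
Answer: $\frac{14}{17} \approx 0.82353$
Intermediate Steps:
$\frac{W{\left(-93,\left(-4\right) \left(-63\right) \right)}}{v{\left(-153 \right)}} = \frac{\left(-4\right) \left(-63\right)}{\left(-2\right) \left(-153\right)} = \frac{252}{306} = 252 \cdot \frac{1}{306} = \frac{14}{17}$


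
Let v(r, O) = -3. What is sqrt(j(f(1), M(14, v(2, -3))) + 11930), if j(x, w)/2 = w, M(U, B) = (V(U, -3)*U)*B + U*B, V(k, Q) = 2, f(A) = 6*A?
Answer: sqrt(11678) ≈ 108.06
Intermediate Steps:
M(U, B) = 3*B*U (M(U, B) = (2*U)*B + U*B = 2*B*U + B*U = 3*B*U)
j(x, w) = 2*w
sqrt(j(f(1), M(14, v(2, -3))) + 11930) = sqrt(2*(3*(-3)*14) + 11930) = sqrt(2*(-126) + 11930) = sqrt(-252 + 11930) = sqrt(11678)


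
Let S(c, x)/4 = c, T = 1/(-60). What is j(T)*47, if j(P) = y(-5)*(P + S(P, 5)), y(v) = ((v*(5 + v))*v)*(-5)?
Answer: 0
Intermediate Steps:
T = -1/60 ≈ -0.016667
S(c, x) = 4*c
y(v) = -5*v**2*(5 + v) (y(v) = (v**2*(5 + v))*(-5) = -5*v**2*(5 + v))
j(P) = 0 (j(P) = (5*(-5)**2*(-5 - 1*(-5)))*(P + 4*P) = (5*25*(-5 + 5))*(5*P) = (5*25*0)*(5*P) = 0*(5*P) = 0)
j(T)*47 = 0*47 = 0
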